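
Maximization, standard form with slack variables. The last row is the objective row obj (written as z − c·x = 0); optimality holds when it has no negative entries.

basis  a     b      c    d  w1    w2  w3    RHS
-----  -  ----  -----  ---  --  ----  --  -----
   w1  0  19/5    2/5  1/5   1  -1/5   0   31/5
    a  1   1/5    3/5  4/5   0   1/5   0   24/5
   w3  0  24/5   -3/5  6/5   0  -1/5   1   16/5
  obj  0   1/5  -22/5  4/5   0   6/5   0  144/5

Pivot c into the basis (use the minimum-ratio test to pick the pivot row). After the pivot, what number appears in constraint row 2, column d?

Ratio test on column c — row 1: (31/5)/(2/5) = 31/2; row 2: (24/5)/(3/5) = 8; row 3: entry -3/5 ≤ 0. Minimum is 8 at row 2 (a leaves); pivot element 3/5.
Divide row 2 by 3/5; eliminate column c from the other rows.
In the new row 2, the d entry is the old entry divided by the pivot: (4/5)/(3/5) = 4/3.

4/3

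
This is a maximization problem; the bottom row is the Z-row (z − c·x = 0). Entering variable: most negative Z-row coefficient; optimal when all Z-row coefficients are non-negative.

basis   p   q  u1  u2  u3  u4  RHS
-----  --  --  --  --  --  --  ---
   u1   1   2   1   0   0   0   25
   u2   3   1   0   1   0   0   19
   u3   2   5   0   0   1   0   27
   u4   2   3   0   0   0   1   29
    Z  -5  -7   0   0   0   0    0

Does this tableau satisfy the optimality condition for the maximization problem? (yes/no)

no

The Z-row has a negative entry -7 in column q, so it is not optimal.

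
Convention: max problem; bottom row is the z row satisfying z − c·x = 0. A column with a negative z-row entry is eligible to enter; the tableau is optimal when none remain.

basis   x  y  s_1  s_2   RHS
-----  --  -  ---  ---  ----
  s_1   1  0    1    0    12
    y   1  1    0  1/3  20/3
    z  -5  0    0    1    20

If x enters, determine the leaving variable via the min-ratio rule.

Column x entries and ratios — s_1: 12/1 = 12; y: (20/3)/1 = 20/3.
Smallest ratio is 20/3 in the row of y, so y leaves.

y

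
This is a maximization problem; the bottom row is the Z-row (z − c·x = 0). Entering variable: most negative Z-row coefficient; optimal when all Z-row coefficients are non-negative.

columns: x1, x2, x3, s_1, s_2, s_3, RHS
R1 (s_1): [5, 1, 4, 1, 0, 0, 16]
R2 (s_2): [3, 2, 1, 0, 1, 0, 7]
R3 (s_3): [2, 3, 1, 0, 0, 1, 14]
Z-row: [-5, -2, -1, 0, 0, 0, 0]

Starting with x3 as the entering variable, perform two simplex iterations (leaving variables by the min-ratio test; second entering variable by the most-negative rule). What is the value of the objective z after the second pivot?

73/7

Ratio test on column x3 — row 1: 16/4 = 4; row 2: 7/1 = 7; row 3: 14/1 = 14. Minimum is 4 at row 1 (s_1 leaves); pivot element 4.
Pivot on row 1; the Z-row RHS becomes 0 − (-1)·4 = 4.
Next entering variable (most negative Z-row entry -15/4): x1.
Ratio test on column x1 — row 1: 4/(5/4) = 16/5; row 2: 3/(7/4) = 12/7; row 3: 10/(3/4) = 40/3. Minimum is 12/7 at row 2 (s_2 leaves); pivot element 7/4.
After the second pivot the Z-row RHS is 4 − (-15/4)·(12/7) = 73/7.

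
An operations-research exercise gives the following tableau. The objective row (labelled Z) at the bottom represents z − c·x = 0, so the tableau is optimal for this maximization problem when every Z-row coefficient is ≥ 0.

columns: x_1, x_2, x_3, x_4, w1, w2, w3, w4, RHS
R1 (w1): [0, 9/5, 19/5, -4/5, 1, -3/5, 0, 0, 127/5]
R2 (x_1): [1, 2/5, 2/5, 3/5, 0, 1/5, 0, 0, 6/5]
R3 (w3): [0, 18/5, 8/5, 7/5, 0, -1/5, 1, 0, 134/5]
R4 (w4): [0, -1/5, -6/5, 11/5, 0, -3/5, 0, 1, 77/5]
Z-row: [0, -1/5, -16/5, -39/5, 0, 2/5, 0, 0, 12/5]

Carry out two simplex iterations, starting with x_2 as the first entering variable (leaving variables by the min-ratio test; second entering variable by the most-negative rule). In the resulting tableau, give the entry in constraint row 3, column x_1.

-7/3

Ratio test on column x_2 — row 1: (127/5)/(9/5) = 127/9; row 2: (6/5)/(2/5) = 3; row 3: (134/5)/(18/5) = 67/9; row 4: entry -1/5 ≤ 0. Minimum is 3 at row 2 (x_1 leaves); pivot element 2/5.
Divide row 2 by 2/5; eliminate column x_2 from the other rows.
Second iteration: most negative Z-row entry is -15/2 in column x_4, so x_4 enters.
Ratio test on column x_4 — row 1: entry -7/2 ≤ 0; row 2: 3/(3/2) = 2; row 3: entry -4 ≤ 0; row 4: 16/(5/2) = 32/5. Minimum is 2 at row 2 (x_2 leaves); pivot element 3/2.
Divide row 2 by 3/2; eliminate column x_4 from the other rows.
After both pivots, the entry at constraint row 3, column x_1 is -7/3.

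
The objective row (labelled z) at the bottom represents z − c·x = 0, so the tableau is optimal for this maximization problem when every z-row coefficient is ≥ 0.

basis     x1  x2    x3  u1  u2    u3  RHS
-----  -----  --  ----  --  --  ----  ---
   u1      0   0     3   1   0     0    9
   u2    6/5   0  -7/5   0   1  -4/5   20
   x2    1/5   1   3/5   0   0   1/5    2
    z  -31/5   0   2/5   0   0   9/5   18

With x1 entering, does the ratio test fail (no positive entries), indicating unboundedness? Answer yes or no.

Column x1 has positive entries in row(s) 2, 3, so the ratio test bounds it — not unbounded.

no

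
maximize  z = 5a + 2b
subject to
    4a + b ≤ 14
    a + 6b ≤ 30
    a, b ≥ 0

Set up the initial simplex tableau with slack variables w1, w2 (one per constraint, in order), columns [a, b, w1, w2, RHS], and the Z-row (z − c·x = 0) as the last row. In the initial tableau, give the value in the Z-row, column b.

The Z-row carries the negated objective coefficients: the b entry is -2.

-2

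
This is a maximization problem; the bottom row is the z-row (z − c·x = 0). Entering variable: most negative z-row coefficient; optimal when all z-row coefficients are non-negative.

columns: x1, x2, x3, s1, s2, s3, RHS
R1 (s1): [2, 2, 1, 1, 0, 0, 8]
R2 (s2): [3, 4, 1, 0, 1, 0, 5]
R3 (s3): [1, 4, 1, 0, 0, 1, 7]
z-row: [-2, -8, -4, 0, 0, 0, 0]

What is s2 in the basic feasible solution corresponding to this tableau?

s2 is basic (row 2); its value is the RHS of that row, 5.

5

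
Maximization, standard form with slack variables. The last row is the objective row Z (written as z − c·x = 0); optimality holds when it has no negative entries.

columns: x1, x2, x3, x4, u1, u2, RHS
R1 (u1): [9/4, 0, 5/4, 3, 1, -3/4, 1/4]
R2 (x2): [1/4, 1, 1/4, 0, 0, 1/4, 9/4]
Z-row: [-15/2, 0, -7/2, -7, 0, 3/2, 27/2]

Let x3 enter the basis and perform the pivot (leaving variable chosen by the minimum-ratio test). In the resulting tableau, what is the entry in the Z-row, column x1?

Ratio test on column x3 — row 1: (1/4)/(5/4) = 1/5; row 2: (9/4)/(1/4) = 9. Minimum is 1/5 at row 1 (u1 leaves); pivot element 5/4.
Divide row 1 by 5/4; eliminate column x3 from the other rows.
Z-row update in column x1: -15/2 − (-7/2)·(9/5) = -6/5.

-6/5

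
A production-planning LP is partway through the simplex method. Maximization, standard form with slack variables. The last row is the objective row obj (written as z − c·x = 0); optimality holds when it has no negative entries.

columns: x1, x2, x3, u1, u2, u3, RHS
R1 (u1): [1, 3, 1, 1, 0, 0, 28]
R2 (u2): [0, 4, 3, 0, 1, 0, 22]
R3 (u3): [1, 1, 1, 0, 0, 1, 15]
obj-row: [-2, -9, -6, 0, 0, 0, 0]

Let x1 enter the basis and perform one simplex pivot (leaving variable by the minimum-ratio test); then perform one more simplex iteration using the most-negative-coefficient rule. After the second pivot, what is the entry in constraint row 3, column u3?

1

Ratio test on column x1 — row 1: 28/1 = 28; row 2: entry 0 ≤ 0; row 3: 15/1 = 15. Minimum is 15 at row 3 (u3 leaves); pivot element 1.
Divide row 3 by 1; eliminate column x1 from the other rows.
Second iteration: most negative obj-row entry is -7 in column x2, so x2 enters.
Ratio test on column x2 — row 1: 13/2 = 13/2; row 2: 22/4 = 11/2; row 3: 15/1 = 15. Minimum is 11/2 at row 2 (u2 leaves); pivot element 4.
Divide row 2 by 4; eliminate column x2 from the other rows.
After both pivots, the entry at constraint row 3, column u3 is 1.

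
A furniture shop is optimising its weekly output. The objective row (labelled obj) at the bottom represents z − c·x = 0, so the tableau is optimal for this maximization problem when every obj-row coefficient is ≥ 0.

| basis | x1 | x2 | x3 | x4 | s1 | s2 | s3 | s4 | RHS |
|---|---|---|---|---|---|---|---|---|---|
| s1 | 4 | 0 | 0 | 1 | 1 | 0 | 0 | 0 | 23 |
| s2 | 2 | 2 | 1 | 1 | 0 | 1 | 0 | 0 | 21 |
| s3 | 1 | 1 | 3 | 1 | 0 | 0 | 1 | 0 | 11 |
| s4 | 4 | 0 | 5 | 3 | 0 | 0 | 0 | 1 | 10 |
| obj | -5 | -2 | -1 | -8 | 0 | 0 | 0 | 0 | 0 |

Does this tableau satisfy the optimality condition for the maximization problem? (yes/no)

The obj-row has a negative entry -8 in column x4, so it is not optimal.

no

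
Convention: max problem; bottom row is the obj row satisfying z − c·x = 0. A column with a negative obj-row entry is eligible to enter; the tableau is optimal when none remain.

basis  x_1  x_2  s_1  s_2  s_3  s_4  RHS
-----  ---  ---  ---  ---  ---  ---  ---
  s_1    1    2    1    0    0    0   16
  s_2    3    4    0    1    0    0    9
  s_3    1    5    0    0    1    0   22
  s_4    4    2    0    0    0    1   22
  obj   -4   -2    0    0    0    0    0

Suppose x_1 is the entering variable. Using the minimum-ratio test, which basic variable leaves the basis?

Column x_1 entries and ratios — s_1: 16/1 = 16; s_2: 9/3 = 3; s_3: 22/1 = 22; s_4: 22/4 = 11/2.
Smallest ratio is 3 in the row of s_2, so s_2 leaves.

s_2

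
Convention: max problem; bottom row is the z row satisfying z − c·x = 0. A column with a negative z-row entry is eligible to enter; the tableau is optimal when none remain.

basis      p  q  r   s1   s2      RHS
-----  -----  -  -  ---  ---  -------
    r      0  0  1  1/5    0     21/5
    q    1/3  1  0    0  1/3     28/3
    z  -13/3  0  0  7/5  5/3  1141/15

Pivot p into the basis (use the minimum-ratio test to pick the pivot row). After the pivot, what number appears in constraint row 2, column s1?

Ratio test on column p — row 1: entry 0 ≤ 0; row 2: (28/3)/(1/3) = 28. Minimum is 28 at row 2 (q leaves); pivot element 1/3.
Divide row 2 by 1/3; eliminate column p from the other rows.
In the new row 2, the s1 entry is the old entry divided by the pivot: 0/(1/3) = 0.

0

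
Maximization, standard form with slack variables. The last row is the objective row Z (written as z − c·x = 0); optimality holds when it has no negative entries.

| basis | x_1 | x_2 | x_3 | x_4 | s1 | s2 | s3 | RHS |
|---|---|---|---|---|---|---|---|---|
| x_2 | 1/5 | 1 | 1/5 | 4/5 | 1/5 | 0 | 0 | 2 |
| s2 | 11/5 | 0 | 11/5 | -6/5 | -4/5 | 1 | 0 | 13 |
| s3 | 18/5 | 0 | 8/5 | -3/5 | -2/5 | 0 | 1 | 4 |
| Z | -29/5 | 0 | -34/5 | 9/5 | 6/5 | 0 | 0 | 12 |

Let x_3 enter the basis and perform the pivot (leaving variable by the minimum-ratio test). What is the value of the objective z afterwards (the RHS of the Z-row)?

29

Ratio test on column x_3 — row 1: 2/(1/5) = 10; row 2: 13/(11/5) = 65/11; row 3: 4/(8/5) = 5/2. Minimum is 5/2 at row 3 (s3 leaves); pivot element 8/5.
Pivot on row 3; the Z-row RHS becomes 12 − (-34/5)·(5/2) = 29.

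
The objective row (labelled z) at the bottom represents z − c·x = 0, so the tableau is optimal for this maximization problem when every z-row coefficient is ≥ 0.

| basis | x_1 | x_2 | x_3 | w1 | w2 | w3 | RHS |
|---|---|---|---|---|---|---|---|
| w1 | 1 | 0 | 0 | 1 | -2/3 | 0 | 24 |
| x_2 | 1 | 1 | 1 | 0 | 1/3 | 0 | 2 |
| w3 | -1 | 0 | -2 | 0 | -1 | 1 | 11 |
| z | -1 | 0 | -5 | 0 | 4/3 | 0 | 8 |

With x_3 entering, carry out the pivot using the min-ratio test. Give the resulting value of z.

18

Ratio test on column x_3 — row 1: entry 0 ≤ 0; row 2: 2/1 = 2; row 3: entry -2 ≤ 0. Minimum is 2 at row 2 (x_2 leaves); pivot element 1.
Pivot on row 2; the z-row RHS becomes 8 − (-5)·2 = 18.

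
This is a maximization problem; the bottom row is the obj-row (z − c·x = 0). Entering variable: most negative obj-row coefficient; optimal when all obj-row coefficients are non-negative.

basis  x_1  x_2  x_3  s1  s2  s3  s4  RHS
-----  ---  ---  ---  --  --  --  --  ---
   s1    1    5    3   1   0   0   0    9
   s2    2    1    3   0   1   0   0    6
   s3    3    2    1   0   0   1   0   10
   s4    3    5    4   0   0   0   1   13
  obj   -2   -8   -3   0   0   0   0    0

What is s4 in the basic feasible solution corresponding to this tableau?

s4 is basic (row 4); its value is the RHS of that row, 13.

13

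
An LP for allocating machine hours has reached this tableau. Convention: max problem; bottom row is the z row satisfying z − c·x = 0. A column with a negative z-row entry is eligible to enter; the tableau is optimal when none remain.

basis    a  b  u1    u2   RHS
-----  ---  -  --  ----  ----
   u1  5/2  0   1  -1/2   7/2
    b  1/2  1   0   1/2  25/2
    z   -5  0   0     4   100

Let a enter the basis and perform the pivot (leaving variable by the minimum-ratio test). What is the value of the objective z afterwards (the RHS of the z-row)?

107

Ratio test on column a — row 1: (7/2)/(5/2) = 7/5; row 2: (25/2)/(1/2) = 25. Minimum is 7/5 at row 1 (u1 leaves); pivot element 5/2.
Pivot on row 1; the z-row RHS becomes 100 − (-5)·(7/5) = 107.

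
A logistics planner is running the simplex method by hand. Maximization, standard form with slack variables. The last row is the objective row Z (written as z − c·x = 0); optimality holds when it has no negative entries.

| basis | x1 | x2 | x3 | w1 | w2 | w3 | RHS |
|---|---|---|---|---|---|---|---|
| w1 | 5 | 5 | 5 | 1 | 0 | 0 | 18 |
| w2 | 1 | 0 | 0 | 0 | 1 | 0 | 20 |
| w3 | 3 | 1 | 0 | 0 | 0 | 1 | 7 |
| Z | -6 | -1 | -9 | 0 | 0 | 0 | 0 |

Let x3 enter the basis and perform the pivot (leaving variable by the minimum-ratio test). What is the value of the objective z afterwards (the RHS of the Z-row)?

162/5

Ratio test on column x3 — row 1: 18/5 = 18/5; row 2: entry 0 ≤ 0; row 3: entry 0 ≤ 0. Minimum is 18/5 at row 1 (w1 leaves); pivot element 5.
Pivot on row 1; the Z-row RHS becomes 0 − (-9)·(18/5) = 162/5.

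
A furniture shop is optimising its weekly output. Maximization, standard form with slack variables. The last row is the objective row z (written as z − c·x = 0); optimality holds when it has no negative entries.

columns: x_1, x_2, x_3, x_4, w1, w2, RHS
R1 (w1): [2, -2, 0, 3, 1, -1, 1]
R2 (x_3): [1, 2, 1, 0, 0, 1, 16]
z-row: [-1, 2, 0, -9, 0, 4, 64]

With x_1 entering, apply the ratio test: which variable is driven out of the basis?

Column x_1 entries and ratios — w1: 1/2 = 1/2; x_3: 16/1 = 16.
Smallest ratio is 1/2 in the row of w1, so w1 leaves.

w1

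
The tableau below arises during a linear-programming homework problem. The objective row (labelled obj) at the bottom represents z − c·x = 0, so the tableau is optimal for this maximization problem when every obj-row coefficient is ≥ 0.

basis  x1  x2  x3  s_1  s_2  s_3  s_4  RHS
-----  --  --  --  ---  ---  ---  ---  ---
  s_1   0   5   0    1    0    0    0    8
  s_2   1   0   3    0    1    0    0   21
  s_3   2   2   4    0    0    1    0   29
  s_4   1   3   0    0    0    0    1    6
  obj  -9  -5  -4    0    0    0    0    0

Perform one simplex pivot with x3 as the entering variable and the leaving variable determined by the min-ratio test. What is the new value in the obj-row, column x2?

-5

Ratio test on column x3 — row 1: entry 0 ≤ 0; row 2: 21/3 = 7; row 3: 29/4 = 29/4; row 4: entry 0 ≤ 0. Minimum is 7 at row 2 (s_2 leaves); pivot element 3.
Divide row 2 by 3; eliminate column x3 from the other rows.
obj-row update in column x2: -5 − (-4)·0 = -5.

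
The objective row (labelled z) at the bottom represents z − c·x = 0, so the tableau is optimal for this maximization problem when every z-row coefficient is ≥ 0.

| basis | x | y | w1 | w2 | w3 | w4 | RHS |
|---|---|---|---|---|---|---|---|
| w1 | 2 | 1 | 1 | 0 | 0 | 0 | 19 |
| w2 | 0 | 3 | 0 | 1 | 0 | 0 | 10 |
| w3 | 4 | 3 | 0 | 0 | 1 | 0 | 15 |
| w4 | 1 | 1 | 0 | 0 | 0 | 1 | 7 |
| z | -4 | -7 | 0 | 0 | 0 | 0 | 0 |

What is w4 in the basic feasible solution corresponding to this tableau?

w4 is basic (row 4); its value is the RHS of that row, 7.

7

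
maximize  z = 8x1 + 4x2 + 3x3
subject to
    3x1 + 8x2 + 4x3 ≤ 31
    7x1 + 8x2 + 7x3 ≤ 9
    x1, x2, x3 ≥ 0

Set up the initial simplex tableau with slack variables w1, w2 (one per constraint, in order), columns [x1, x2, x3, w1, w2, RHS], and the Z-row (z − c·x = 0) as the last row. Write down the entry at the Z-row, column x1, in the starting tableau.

The Z-row carries the negated objective coefficients: the x1 entry is -8.

-8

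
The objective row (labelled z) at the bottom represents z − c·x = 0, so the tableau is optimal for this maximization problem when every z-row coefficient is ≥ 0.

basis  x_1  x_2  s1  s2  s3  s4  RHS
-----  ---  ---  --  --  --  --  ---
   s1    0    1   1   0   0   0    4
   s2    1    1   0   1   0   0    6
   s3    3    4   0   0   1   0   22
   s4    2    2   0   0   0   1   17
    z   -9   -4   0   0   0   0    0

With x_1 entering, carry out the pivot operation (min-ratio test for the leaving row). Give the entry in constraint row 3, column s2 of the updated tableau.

Ratio test on column x_1 — row 1: entry 0 ≤ 0; row 2: 6/1 = 6; row 3: 22/3 = 22/3; row 4: 17/2 = 17/2. Minimum is 6 at row 2 (s2 leaves); pivot element 1.
Divide row 2 by 1; eliminate column x_1 from the other rows.
Row 3 update in column s2: 0 − 3·1 = -3.

-3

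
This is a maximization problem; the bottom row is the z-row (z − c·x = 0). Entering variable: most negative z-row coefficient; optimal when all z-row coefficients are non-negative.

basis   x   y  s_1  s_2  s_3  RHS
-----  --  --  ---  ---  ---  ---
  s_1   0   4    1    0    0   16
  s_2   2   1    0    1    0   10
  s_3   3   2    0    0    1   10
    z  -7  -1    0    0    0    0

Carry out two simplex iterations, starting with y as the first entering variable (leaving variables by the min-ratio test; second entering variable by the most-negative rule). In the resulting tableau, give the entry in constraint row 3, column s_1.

Ratio test on column y — row 1: 16/4 = 4; row 2: 10/1 = 10; row 3: 10/2 = 5. Minimum is 4 at row 1 (s_1 leaves); pivot element 4.
Divide row 1 by 4; eliminate column y from the other rows.
Second iteration: most negative z-row entry is -7 in column x, so x enters.
Ratio test on column x — row 1: entry 0 ≤ 0; row 2: 6/2 = 3; row 3: 2/3 = 2/3. Minimum is 2/3 at row 3 (s_3 leaves); pivot element 3.
Divide row 3 by 3; eliminate column x from the other rows.
After both pivots, the entry at constraint row 3, column s_1 is -1/6.

-1/6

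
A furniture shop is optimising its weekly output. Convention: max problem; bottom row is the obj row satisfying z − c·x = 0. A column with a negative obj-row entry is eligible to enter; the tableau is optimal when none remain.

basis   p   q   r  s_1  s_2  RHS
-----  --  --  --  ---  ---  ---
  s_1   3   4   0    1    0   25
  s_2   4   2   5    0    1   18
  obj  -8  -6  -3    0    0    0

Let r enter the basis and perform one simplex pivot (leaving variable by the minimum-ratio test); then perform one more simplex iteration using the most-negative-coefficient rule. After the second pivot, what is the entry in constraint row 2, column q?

1/2

Ratio test on column r — row 1: entry 0 ≤ 0; row 2: 18/5 = 18/5. Minimum is 18/5 at row 2 (s_2 leaves); pivot element 5.
Divide row 2 by 5; eliminate column r from the other rows.
Second iteration: most negative obj-row entry is -28/5 in column p, so p enters.
Ratio test on column p — row 1: 25/3 = 25/3; row 2: (18/5)/(4/5) = 9/2. Minimum is 9/2 at row 2 (r leaves); pivot element 4/5.
Divide row 2 by 4/5; eliminate column p from the other rows.
After both pivots, the entry at constraint row 2, column q is 1/2.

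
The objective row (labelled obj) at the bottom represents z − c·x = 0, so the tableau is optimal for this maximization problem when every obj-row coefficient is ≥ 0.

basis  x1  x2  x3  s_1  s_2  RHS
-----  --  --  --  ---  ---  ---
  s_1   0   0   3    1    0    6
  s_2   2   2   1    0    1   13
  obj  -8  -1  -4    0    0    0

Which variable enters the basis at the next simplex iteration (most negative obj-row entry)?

x1

Negative obj-row entries: x1: -8, x2: -1, x3: -4.
The most negative is -8 in column x1, so x1 enters.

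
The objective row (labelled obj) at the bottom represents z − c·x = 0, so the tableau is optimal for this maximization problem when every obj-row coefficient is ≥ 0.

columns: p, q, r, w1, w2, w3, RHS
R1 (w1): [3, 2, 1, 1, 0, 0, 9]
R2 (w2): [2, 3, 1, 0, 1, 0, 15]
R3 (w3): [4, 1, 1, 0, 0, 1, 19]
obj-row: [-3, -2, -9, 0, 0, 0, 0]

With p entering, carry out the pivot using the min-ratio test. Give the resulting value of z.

Ratio test on column p — row 1: 9/3 = 3; row 2: 15/2 = 15/2; row 3: 19/4 = 19/4. Minimum is 3 at row 1 (w1 leaves); pivot element 3.
Pivot on row 1; the obj-row RHS becomes 0 − (-3)·3 = 9.

9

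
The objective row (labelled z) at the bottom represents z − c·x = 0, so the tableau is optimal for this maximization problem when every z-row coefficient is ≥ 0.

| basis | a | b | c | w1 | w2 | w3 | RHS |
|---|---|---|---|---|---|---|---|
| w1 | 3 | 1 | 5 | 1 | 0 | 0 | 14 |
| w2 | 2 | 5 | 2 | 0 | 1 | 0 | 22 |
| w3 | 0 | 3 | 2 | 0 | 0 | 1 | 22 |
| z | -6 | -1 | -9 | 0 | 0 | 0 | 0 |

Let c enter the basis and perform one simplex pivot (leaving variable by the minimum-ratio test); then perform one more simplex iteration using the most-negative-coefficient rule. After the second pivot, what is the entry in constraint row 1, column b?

1/3

Ratio test on column c — row 1: 14/5 = 14/5; row 2: 22/2 = 11; row 3: 22/2 = 11. Minimum is 14/5 at row 1 (w1 leaves); pivot element 5.
Divide row 1 by 5; eliminate column c from the other rows.
Second iteration: most negative z-row entry is -3/5 in column a, so a enters.
Ratio test on column a — row 1: (14/5)/(3/5) = 14/3; row 2: (82/5)/(4/5) = 41/2; row 3: entry -6/5 ≤ 0. Minimum is 14/3 at row 1 (c leaves); pivot element 3/5.
Divide row 1 by 3/5; eliminate column a from the other rows.
After both pivots, the entry at constraint row 1, column b is 1/3.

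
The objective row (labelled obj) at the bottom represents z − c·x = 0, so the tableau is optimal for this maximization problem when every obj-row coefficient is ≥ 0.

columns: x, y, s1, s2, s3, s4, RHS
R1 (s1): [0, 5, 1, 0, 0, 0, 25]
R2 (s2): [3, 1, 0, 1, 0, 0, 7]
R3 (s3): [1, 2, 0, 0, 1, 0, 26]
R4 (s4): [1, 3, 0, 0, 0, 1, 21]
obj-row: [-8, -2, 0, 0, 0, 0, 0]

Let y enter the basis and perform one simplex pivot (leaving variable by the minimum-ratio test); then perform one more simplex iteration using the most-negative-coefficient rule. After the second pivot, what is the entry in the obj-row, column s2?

8/3

Ratio test on column y — row 1: 25/5 = 5; row 2: 7/1 = 7; row 3: 26/2 = 13; row 4: 21/3 = 7. Minimum is 5 at row 1 (s1 leaves); pivot element 5.
Divide row 1 by 5; eliminate column y from the other rows.
Second iteration: most negative obj-row entry is -8 in column x, so x enters.
Ratio test on column x — row 1: entry 0 ≤ 0; row 2: 2/3 = 2/3; row 3: 16/1 = 16; row 4: 6/1 = 6. Minimum is 2/3 at row 2 (s2 leaves); pivot element 3.
Divide row 2 by 3; eliminate column x from the other rows.
After both pivots, the entry at the obj-row, column s2 is 8/3.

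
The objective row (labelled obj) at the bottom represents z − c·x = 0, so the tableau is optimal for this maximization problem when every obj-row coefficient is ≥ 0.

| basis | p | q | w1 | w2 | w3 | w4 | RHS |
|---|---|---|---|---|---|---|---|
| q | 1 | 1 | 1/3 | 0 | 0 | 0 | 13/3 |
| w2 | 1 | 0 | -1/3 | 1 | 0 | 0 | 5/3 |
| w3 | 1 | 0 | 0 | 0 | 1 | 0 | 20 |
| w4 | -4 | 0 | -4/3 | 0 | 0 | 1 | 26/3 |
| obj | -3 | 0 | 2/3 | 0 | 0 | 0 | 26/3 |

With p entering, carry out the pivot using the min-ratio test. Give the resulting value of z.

41/3

Ratio test on column p — row 1: (13/3)/1 = 13/3; row 2: (5/3)/1 = 5/3; row 3: 20/1 = 20; row 4: entry -4 ≤ 0. Minimum is 5/3 at row 2 (w2 leaves); pivot element 1.
Pivot on row 2; the obj-row RHS becomes 26/3 − (-3)·(5/3) = 41/3.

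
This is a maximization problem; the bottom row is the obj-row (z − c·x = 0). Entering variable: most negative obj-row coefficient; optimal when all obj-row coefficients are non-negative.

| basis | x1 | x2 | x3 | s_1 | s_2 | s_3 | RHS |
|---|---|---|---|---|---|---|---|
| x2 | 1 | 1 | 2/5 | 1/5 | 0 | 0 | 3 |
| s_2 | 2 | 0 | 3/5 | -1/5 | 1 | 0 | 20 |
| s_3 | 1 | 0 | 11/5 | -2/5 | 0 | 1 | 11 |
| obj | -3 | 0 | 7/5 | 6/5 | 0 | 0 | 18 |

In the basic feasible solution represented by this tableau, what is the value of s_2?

s_2 is basic (row 2); its value is the RHS of that row, 20.

20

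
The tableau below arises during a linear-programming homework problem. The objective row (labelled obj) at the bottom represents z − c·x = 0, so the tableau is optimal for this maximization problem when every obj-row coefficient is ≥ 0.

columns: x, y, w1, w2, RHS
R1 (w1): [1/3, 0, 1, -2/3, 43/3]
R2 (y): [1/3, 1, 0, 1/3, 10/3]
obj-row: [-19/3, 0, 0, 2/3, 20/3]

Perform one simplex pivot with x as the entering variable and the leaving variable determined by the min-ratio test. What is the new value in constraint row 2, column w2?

Ratio test on column x — row 1: (43/3)/(1/3) = 43; row 2: (10/3)/(1/3) = 10. Minimum is 10 at row 2 (y leaves); pivot element 1/3.
Divide row 2 by 1/3; eliminate column x from the other rows.
In the new row 2, the w2 entry is the old entry divided by the pivot: (1/3)/(1/3) = 1.

1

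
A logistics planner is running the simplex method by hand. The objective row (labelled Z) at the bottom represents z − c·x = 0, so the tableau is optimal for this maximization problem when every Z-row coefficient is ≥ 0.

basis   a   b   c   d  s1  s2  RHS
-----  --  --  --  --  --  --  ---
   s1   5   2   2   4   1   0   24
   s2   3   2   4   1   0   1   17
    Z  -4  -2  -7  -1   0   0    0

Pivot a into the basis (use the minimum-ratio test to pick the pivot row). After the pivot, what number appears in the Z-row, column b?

-2/5

Ratio test on column a — row 1: 24/5 = 24/5; row 2: 17/3 = 17/3. Minimum is 24/5 at row 1 (s1 leaves); pivot element 5.
Divide row 1 by 5; eliminate column a from the other rows.
Z-row update in column b: -2 − (-4)·(2/5) = -2/5.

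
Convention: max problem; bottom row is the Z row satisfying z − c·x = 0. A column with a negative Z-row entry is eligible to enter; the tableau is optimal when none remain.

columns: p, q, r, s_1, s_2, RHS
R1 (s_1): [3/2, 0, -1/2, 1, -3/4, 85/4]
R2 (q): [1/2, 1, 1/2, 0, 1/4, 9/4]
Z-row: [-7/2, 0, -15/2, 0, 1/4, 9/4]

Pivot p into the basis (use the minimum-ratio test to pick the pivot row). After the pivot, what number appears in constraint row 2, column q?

Ratio test on column p — row 1: (85/4)/(3/2) = 85/6; row 2: (9/4)/(1/2) = 9/2. Minimum is 9/2 at row 2 (q leaves); pivot element 1/2.
Divide row 2 by 1/2; eliminate column p from the other rows.
In the new row 2, the q entry is the old entry divided by the pivot: 1/(1/2) = 2.

2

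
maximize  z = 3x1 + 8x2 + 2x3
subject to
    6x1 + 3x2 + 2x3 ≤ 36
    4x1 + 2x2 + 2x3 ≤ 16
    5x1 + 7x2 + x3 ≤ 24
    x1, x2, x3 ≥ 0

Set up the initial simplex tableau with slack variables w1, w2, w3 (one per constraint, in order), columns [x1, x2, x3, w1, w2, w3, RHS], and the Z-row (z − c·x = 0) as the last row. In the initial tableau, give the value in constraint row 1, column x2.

Constraint 1 has coefficient 3 on x2.

3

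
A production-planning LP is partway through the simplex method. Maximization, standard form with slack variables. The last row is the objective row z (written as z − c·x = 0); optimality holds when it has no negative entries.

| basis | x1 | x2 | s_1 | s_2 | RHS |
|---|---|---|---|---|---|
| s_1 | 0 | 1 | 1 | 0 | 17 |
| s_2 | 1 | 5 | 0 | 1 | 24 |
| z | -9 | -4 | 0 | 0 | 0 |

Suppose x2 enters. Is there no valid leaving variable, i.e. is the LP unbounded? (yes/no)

no

Column x2 has positive entries in row(s) 1, 2, so the ratio test bounds it — not unbounded.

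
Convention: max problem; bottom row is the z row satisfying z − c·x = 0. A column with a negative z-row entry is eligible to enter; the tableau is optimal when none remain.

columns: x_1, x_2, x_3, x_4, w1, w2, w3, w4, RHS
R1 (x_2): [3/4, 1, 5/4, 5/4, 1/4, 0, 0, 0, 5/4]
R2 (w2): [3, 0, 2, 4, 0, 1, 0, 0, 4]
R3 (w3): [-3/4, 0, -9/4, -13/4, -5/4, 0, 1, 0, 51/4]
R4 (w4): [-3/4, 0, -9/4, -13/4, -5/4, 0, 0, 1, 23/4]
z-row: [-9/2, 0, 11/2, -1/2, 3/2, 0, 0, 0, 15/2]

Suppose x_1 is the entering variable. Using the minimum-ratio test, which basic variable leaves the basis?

Column x_1 entries and ratios — x_2: (5/4)/(3/4) = 5/3; w2: 4/3 = 4/3; w3: -3/4 ≤ 0, skip; w4: -3/4 ≤ 0, skip.
Smallest ratio is 4/3 in the row of w2, so w2 leaves.

w2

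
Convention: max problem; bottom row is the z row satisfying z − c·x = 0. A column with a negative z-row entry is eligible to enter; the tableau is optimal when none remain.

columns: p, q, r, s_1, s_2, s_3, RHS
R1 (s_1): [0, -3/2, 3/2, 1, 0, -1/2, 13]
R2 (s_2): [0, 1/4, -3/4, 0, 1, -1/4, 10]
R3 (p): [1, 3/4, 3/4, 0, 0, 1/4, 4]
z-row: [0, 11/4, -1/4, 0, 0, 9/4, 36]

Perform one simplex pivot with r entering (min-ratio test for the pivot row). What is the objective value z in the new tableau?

112/3

Ratio test on column r — row 1: 13/(3/2) = 26/3; row 2: entry -3/4 ≤ 0; row 3: 4/(3/4) = 16/3. Minimum is 16/3 at row 3 (p leaves); pivot element 3/4.
Pivot on row 3; the z-row RHS becomes 36 − (-1/4)·(16/3) = 112/3.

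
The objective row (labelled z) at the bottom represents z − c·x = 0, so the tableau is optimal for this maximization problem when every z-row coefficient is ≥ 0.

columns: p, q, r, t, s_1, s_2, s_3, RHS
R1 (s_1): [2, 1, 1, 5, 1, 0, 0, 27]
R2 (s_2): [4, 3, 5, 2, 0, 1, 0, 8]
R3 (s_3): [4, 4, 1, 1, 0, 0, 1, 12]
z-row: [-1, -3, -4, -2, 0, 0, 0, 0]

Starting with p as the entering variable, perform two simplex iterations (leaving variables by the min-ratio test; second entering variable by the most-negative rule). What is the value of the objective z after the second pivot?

Ratio test on column p — row 1: 27/2 = 27/2; row 2: 8/4 = 2; row 3: 12/4 = 3. Minimum is 2 at row 2 (s_2 leaves); pivot element 4.
Pivot on row 2; the z-row RHS becomes 0 − (-1)·2 = 2.
Next entering variable (most negative z-row entry -11/4): r.
Ratio test on column r — row 1: entry -3/2 ≤ 0; row 2: 2/(5/4) = 8/5; row 3: entry -4 ≤ 0. Minimum is 8/5 at row 2 (p leaves); pivot element 5/4.
After the second pivot the z-row RHS is 2 − (-11/4)·(8/5) = 32/5.

32/5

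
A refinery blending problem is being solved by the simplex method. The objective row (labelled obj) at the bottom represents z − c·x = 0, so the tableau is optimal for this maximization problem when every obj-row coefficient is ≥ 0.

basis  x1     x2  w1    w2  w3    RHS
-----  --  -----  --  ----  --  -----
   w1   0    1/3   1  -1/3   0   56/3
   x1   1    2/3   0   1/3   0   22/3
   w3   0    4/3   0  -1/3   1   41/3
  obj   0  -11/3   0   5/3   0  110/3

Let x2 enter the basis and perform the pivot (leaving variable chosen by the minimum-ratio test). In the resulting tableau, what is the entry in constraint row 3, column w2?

-1/4

Ratio test on column x2 — row 1: (56/3)/(1/3) = 56; row 2: (22/3)/(2/3) = 11; row 3: (41/3)/(4/3) = 41/4. Minimum is 41/4 at row 3 (w3 leaves); pivot element 4/3.
Divide row 3 by 4/3; eliminate column x2 from the other rows.
In the new row 3, the w2 entry is the old entry divided by the pivot: (-1/3)/(4/3) = -1/4.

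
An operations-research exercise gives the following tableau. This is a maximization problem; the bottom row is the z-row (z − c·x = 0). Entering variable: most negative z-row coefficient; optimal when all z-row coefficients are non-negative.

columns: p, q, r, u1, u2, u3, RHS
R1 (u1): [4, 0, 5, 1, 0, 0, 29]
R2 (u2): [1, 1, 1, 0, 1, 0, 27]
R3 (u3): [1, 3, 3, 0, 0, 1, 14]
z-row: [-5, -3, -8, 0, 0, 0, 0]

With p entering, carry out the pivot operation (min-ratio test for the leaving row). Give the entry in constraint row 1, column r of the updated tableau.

Ratio test on column p — row 1: 29/4 = 29/4; row 2: 27/1 = 27; row 3: 14/1 = 14. Minimum is 29/4 at row 1 (u1 leaves); pivot element 4.
Divide row 1 by 4; eliminate column p from the other rows.
In the new row 1, the r entry is the old entry divided by the pivot: 5/4 = 5/4.

5/4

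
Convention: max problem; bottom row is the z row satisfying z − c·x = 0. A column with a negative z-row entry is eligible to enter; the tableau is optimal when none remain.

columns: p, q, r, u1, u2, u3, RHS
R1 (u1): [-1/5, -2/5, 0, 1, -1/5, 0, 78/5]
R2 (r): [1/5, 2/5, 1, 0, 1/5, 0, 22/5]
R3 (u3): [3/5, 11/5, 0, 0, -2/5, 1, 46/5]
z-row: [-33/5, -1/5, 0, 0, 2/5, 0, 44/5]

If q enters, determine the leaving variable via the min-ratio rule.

Column q entries and ratios — u1: -2/5 ≤ 0, skip; r: (22/5)/(2/5) = 11; u3: (46/5)/(11/5) = 46/11.
Smallest ratio is 46/11 in the row of u3, so u3 leaves.

u3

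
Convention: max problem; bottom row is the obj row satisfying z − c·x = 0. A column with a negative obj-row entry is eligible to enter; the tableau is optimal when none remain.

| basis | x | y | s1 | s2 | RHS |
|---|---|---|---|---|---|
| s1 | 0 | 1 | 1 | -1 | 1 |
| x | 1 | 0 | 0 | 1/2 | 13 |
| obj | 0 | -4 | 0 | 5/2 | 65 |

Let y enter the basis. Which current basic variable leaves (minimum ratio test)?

s1

Column y entries and ratios — s1: 1/1 = 1; x: 0 ≤ 0, skip.
Smallest ratio is 1 in the row of s1, so s1 leaves.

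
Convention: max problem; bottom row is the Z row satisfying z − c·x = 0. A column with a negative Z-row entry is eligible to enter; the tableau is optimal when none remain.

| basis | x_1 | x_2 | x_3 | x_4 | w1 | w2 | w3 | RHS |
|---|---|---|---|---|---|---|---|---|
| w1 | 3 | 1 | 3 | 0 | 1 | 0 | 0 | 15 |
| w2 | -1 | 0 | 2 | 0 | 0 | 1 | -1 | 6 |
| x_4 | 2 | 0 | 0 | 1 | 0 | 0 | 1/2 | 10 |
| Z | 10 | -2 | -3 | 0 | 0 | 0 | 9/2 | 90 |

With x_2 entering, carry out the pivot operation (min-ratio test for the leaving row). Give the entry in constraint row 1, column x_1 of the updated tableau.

Ratio test on column x_2 — row 1: 15/1 = 15; row 2: entry 0 ≤ 0; row 3: entry 0 ≤ 0. Minimum is 15 at row 1 (w1 leaves); pivot element 1.
Divide row 1 by 1; eliminate column x_2 from the other rows.
In the new row 1, the x_1 entry is the old entry divided by the pivot: 3/1 = 3.

3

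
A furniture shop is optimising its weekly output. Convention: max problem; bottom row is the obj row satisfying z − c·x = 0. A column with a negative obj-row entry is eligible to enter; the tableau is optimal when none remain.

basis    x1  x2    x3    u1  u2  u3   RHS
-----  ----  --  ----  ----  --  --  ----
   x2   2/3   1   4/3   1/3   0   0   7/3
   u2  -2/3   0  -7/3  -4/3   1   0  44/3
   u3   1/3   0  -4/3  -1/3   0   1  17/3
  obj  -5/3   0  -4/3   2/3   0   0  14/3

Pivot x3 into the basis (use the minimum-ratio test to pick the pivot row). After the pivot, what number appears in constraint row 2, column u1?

Ratio test on column x3 — row 1: (7/3)/(4/3) = 7/4; row 2: entry -7/3 ≤ 0; row 3: entry -4/3 ≤ 0. Minimum is 7/4 at row 1 (x2 leaves); pivot element 4/3.
Divide row 1 by 4/3; eliminate column x3 from the other rows.
Row 2 update in column u1: -4/3 − (-7/3)·(1/4) = -3/4.

-3/4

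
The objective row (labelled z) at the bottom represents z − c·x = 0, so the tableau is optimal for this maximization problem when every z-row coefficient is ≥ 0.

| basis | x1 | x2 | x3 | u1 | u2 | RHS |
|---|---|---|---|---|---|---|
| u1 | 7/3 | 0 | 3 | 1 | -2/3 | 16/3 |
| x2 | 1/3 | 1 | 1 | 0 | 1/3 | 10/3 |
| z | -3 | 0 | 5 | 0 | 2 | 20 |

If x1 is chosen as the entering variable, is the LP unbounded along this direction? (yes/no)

Column x1 has positive entries in row(s) 1, 2, so the ratio test bounds it — not unbounded.

no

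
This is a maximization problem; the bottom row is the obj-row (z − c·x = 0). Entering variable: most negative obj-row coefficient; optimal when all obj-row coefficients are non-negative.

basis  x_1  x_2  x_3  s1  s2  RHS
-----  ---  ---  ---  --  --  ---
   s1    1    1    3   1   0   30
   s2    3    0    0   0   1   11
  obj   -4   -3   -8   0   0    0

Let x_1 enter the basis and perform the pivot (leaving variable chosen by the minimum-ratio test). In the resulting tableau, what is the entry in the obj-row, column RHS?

Ratio test on column x_1 — row 1: 30/1 = 30; row 2: 11/3 = 11/3. Minimum is 11/3 at row 2 (s2 leaves); pivot element 3.
Divide row 2 by 3; eliminate column x_1 from the other rows.
obj-row update in column RHS: 0 − (-4)·(11/3) = 44/3.

44/3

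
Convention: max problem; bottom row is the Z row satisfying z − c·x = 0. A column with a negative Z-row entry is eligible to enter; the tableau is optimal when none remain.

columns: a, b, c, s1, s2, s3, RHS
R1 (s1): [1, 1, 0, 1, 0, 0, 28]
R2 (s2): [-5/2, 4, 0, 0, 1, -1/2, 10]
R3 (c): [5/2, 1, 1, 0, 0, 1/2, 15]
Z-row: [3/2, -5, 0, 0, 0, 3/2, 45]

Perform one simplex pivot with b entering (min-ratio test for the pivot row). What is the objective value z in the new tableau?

115/2

Ratio test on column b — row 1: 28/1 = 28; row 2: 10/4 = 5/2; row 3: 15/1 = 15. Minimum is 5/2 at row 2 (s2 leaves); pivot element 4.
Pivot on row 2; the Z-row RHS becomes 45 − (-5)·(5/2) = 115/2.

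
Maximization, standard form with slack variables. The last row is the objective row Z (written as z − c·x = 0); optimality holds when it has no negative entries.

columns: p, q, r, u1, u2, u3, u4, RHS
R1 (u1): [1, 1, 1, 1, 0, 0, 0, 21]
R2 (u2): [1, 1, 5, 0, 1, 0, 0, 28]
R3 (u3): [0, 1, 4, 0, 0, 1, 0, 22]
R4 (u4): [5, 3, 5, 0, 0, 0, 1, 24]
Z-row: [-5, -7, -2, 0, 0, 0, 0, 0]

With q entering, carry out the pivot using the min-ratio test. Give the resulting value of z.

56

Ratio test on column q — row 1: 21/1 = 21; row 2: 28/1 = 28; row 3: 22/1 = 22; row 4: 24/3 = 8. Minimum is 8 at row 4 (u4 leaves); pivot element 3.
Pivot on row 4; the Z-row RHS becomes 0 − (-7)·8 = 56.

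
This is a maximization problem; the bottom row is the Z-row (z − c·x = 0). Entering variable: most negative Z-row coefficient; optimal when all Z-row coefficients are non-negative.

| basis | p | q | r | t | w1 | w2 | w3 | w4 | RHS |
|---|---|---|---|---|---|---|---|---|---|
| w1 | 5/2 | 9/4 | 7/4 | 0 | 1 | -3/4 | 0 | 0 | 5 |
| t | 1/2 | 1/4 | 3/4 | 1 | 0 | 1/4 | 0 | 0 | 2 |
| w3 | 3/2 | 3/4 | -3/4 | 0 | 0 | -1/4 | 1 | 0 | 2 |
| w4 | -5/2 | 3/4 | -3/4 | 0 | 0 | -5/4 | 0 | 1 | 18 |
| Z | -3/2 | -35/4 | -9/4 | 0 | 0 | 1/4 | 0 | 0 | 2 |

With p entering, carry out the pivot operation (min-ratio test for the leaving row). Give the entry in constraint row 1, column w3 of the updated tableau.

Ratio test on column p — row 1: 5/(5/2) = 2; row 2: 2/(1/2) = 4; row 3: 2/(3/2) = 4/3; row 4: entry -5/2 ≤ 0. Minimum is 4/3 at row 3 (w3 leaves); pivot element 3/2.
Divide row 3 by 3/2; eliminate column p from the other rows.
Row 1 update in column w3: 0 − (5/2)·(2/3) = -5/3.

-5/3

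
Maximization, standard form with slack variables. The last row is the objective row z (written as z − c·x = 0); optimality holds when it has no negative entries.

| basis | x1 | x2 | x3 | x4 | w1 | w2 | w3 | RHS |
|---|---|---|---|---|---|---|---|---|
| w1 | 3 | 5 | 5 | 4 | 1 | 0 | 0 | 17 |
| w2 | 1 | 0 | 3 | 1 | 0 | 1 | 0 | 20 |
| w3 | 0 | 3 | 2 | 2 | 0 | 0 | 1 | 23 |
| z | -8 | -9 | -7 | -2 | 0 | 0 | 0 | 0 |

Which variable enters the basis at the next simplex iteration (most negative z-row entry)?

x2

Negative z-row entries: x1: -8, x2: -9, x3: -7, x4: -2.
The most negative is -9 in column x2, so x2 enters.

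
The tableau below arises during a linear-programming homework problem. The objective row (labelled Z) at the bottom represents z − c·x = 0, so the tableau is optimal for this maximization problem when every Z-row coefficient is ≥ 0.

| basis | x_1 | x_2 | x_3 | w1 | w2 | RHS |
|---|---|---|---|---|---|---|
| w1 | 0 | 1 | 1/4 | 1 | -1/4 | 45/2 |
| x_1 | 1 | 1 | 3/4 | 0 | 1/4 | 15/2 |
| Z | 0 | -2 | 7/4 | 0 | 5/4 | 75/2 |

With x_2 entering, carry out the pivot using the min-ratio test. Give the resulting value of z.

Ratio test on column x_2 — row 1: (45/2)/1 = 45/2; row 2: (15/2)/1 = 15/2. Minimum is 15/2 at row 2 (x_1 leaves); pivot element 1.
Pivot on row 2; the Z-row RHS becomes 75/2 − (-2)·(15/2) = 105/2.

105/2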